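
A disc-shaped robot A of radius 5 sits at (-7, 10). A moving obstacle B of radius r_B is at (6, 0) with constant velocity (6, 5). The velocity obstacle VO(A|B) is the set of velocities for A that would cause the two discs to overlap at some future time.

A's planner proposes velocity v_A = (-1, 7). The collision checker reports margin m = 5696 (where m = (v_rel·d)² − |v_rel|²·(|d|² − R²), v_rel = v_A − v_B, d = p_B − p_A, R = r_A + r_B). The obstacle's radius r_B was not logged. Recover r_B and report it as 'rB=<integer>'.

m = 5696
d = (13, -10);  v_rel = (-7, 2),  |v_rel|² = 53
v_rel×d = (-7)·(-10) − (2)·(13) = 44
since m = R²·53 − 44²:  R² = (1936 + 5696) / 53 = 144
R = √144 = 12  ⇒  r_B = 12 − 5 = 7

rB=7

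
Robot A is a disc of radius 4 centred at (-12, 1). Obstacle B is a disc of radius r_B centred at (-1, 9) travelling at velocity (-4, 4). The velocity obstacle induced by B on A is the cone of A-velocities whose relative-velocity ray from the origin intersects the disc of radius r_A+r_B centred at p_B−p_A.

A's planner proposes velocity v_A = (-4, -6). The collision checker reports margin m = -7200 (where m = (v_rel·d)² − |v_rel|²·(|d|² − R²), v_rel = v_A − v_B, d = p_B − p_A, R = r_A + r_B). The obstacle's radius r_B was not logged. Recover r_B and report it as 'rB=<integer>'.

m = -7200
d = (11, 8);  v_rel = (0, -10),  |v_rel|² = 100
v_rel×d = (0)·(8) − (-10)·(11) = 110
since m = R²·100 − 110²:  R² = (12100 + -7200) / 100 = 49
R = √49 = 7  ⇒  r_B = 7 − 4 = 3

rB=3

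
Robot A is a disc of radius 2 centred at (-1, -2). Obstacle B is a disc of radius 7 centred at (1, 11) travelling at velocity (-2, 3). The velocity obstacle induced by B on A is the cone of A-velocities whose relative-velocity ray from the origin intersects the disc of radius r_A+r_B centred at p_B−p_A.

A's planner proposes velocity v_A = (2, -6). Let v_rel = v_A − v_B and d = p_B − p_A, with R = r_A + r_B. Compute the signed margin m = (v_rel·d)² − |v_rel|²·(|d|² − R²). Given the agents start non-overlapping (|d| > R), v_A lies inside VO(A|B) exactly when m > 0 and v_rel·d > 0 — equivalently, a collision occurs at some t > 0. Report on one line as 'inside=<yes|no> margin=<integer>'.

d = (2, 13),  |d|² = 173;  R = 2+7 = 9,  c = 173−9² = 92
v_rel = (4, -9),  |v_rel|² = 97;  v_rel·d = (4)·(2) + (-9)·(13) = -109
97·t² + 218·t + 92 = 0  ⇒  m = (-109)² − 97·92 = 2957
m = 2957 > 0,  v_rel·d = -109 < 0  ⇒  outside

inside=no margin=2957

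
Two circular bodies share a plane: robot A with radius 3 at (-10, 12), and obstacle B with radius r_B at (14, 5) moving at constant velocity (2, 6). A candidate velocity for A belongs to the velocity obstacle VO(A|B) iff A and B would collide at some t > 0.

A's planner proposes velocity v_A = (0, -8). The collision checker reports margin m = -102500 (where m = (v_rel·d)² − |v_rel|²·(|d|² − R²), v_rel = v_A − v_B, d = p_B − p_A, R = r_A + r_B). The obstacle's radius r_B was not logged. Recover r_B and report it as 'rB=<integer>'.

m = -102500
d = (24, -7);  v_rel = (-2, -14),  |v_rel|² = 200
v_rel×d = (-2)·(-7) − (-14)·(24) = 350
since m = R²·200 − 350²:  R² = (122500 + -102500) / 200 = 100
R = √100 = 10  ⇒  r_B = 10 − 3 = 7

rB=7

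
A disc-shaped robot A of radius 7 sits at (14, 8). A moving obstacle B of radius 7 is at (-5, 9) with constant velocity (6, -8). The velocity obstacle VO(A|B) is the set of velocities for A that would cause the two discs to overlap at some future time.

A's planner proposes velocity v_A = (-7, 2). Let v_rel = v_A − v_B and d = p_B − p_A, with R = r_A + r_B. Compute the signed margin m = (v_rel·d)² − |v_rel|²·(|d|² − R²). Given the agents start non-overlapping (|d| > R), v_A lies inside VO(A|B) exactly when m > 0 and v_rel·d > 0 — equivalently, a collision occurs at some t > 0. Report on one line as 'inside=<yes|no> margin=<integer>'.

d = (-19, 1),  |d|² = 362;  R = 7+7 = 14,  c = 362−14² = 166
v_rel = (-13, 10),  |v_rel|² = 269;  v_rel·d = (-13)·(-19) + (10)·(1) = 257
269·t² − 514·t + 166 = 0  ⇒  m = 257² − 269·166 = 21395
m = 21395 > 0,  v_rel·d = 257 > 0  ⇒  inside

inside=yes margin=21395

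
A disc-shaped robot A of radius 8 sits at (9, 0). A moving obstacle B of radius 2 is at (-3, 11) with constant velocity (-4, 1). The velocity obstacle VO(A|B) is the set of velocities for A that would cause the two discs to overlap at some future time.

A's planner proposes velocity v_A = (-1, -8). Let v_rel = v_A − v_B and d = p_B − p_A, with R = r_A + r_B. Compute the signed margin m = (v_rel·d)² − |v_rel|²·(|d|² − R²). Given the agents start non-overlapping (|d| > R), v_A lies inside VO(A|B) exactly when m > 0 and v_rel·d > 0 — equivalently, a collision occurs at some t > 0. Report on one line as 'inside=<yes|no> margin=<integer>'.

d = (-12, 11),  |d|² = 265;  R = 8+2 = 10,  c = 265−10² = 165
v_rel = (3, -9),  |v_rel|² = 90;  v_rel·d = (3)·(-12) + (-9)·(11) = -135
90·t² + 270·t + 165 = 0  ⇒  m = (-135)² − 90·165 = 3375
m = 3375 > 0,  v_rel·d = -135 < 0  ⇒  outside

inside=no margin=3375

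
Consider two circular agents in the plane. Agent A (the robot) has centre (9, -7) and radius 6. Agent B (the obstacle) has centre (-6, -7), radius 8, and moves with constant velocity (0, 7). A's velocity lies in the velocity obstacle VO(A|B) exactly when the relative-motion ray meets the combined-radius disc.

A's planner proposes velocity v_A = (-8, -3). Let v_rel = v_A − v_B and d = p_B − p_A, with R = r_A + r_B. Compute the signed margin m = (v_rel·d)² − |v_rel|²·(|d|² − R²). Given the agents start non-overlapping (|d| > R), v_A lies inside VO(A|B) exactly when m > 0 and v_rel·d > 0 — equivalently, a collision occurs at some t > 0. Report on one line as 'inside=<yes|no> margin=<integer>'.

d = (-15, 0),  |d|² = 225;  R = 6+8 = 14,  c = 225−14² = 29
v_rel = (-8, -10),  |v_rel|² = 164;  v_rel·d = (-8)·(-15) + (-10)·(0) = 120
164·t² − 240·t + 29 = 0  ⇒  m = 120² − 164·29 = 9644
m = 9644 > 0,  v_rel·d = 120 > 0  ⇒  inside

inside=yes margin=9644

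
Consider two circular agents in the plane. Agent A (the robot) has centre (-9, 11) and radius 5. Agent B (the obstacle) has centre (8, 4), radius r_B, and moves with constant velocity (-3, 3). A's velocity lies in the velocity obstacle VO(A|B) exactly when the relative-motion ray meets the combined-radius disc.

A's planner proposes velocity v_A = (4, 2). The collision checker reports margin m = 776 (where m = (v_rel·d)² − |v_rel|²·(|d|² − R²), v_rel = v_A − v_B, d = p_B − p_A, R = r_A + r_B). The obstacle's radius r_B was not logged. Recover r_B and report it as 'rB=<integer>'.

m = 776
d = (17, -7);  v_rel = (7, -1),  |v_rel|² = 50
v_rel×d = (7)·(-7) − (-1)·(17) = -32
since m = R²·50 − (-32)²:  R² = (1024 + 776) / 50 = 36
R = √36 = 6  ⇒  r_B = 6 − 5 = 1

rB=1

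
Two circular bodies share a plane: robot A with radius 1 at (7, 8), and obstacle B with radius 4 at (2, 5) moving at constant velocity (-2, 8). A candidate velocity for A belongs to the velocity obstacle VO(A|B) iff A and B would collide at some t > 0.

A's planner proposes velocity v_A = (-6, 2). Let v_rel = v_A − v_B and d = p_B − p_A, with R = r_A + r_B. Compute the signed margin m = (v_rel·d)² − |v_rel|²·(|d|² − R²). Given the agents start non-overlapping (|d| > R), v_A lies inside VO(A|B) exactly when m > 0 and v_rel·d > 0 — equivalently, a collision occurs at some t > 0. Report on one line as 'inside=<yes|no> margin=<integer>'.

d = (-5, -3),  |d|² = 34;  R = 1+4 = 5,  c = 34−5² = 9
v_rel = (-4, -6),  |v_rel|² = 52;  v_rel·d = (-4)·(-5) + (-6)·(-3) = 38
52·t² − 76·t + 9 = 0  ⇒  m = 38² − 52·9 = 976
m = 976 > 0,  v_rel·d = 38 > 0  ⇒  inside

inside=yes margin=976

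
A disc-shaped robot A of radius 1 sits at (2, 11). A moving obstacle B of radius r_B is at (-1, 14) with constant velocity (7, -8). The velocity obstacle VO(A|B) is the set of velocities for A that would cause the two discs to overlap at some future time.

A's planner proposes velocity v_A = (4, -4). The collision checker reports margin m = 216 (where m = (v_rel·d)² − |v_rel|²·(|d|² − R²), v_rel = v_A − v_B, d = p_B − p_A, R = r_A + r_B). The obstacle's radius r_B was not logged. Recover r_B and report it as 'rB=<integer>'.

m = 216
d = (-3, 3);  v_rel = (-3, 4),  |v_rel|² = 25
v_rel×d = (-3)·(3) − (4)·(-3) = 3
since m = R²·25 − 3²:  R² = (9 + 216) / 25 = 9
R = √9 = 3  ⇒  r_B = 3 − 1 = 2

rB=2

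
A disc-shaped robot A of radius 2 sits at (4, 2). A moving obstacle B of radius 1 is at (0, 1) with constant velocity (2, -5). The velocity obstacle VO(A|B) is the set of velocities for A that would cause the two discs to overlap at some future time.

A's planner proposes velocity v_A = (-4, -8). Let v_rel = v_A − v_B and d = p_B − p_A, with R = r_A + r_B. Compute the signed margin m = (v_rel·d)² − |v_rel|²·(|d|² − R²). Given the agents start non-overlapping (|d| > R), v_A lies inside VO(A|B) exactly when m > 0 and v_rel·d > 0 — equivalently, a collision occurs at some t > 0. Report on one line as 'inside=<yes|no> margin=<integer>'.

d = (-4, -1),  |d|² = 17;  R = 2+1 = 3,  c = 17−3² = 8
v_rel = (-6, -3),  |v_rel|² = 45;  v_rel·d = (-6)·(-4) + (-3)·(-1) = 27
45·t² − 54·t + 8 = 0  ⇒  m = 27² − 45·8 = 369
m = 369 > 0,  v_rel·d = 27 > 0  ⇒  inside

inside=yes margin=369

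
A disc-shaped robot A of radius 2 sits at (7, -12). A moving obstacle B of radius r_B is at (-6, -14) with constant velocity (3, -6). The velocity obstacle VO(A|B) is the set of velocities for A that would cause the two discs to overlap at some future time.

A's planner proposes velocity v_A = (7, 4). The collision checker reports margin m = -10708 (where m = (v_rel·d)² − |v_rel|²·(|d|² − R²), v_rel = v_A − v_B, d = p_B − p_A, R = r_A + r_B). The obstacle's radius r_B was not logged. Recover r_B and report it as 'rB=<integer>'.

m = -10708
d = (-13, -2);  v_rel = (4, 10),  |v_rel|² = 116
v_rel×d = (4)·(-2) − (10)·(-13) = 122
since m = R²·116 − 122²:  R² = (14884 + -10708) / 116 = 36
R = √36 = 6  ⇒  r_B = 6 − 2 = 4

rB=4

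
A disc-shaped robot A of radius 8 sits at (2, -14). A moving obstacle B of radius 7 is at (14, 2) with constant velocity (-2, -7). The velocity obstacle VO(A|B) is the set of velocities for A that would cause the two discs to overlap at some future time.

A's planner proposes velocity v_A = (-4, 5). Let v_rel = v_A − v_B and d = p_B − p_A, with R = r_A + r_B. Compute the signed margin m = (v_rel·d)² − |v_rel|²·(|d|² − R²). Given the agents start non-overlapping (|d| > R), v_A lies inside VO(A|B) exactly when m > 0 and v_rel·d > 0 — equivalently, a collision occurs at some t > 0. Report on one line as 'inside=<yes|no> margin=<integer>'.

d = (12, 16),  |d|² = 400;  R = 8+7 = 15,  c = 400−15² = 175
v_rel = (-2, 12),  |v_rel|² = 148;  v_rel·d = (-2)·(12) + (12)·(16) = 168
148·t² − 336·t + 175 = 0  ⇒  m = 168² − 148·175 = 2324
m = 2324 > 0,  v_rel·d = 168 > 0  ⇒  inside

inside=yes margin=2324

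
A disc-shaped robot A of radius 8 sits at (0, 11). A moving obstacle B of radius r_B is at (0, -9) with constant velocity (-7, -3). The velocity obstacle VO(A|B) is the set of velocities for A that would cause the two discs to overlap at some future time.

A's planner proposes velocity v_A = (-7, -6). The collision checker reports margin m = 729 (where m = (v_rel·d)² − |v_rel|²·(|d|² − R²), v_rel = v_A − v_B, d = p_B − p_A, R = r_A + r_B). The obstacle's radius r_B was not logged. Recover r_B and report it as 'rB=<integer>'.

m = 729
d = (0, -20);  v_rel = (0, -3),  |v_rel|² = 9
v_rel×d = (0)·(-20) − (-3)·(0) = 0
since m = R²·9 − 0²:  R² = (0 + 729) / 9 = 81
R = √81 = 9  ⇒  r_B = 9 − 8 = 1

rB=1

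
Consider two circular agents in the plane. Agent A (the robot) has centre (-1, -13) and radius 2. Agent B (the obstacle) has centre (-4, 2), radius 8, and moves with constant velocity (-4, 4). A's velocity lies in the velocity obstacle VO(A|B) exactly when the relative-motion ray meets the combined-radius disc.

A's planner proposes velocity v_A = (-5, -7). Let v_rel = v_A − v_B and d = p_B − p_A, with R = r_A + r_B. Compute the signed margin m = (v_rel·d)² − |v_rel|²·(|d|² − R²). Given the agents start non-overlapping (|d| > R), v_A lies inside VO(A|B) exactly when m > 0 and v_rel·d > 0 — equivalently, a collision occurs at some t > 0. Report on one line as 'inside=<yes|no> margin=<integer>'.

d = (-3, 15),  |d|² = 234;  R = 2+8 = 10,  c = 234−10² = 134
v_rel = (-1, -11),  |v_rel|² = 122;  v_rel·d = (-1)·(-3) + (-11)·(15) = -162
122·t² + 324·t + 134 = 0  ⇒  m = (-162)² − 122·134 = 9896
m = 9896 > 0,  v_rel·d = -162 < 0  ⇒  outside

inside=no margin=9896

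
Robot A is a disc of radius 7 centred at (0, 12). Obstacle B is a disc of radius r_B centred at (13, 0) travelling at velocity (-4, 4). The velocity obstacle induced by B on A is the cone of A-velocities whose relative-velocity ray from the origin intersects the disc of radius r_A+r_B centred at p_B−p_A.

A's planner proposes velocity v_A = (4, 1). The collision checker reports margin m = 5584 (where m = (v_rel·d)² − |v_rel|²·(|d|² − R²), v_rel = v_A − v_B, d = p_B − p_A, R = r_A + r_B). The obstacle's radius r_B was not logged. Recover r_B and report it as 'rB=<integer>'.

m = 5584
d = (13, -12);  v_rel = (8, -3),  |v_rel|² = 73
v_rel×d = (8)·(-12) − (-3)·(13) = -57
since m = R²·73 − (-57)²:  R² = (3249 + 5584) / 73 = 121
R = √121 = 11  ⇒  r_B = 11 − 7 = 4

rB=4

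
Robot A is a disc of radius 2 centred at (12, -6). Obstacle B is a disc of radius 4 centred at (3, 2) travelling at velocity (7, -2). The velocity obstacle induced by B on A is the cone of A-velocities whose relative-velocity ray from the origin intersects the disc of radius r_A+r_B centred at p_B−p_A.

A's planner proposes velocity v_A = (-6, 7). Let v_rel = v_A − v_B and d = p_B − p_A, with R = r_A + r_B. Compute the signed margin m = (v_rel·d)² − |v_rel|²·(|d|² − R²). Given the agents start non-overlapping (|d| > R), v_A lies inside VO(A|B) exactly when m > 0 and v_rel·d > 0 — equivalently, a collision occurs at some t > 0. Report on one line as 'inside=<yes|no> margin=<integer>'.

d = (-9, 8),  |d|² = 145;  R = 2+4 = 6,  c = 145−6² = 109
v_rel = (-13, 9),  |v_rel|² = 250;  v_rel·d = (-13)·(-9) + (9)·(8) = 189
250·t² − 378·t + 109 = 0  ⇒  m = 189² − 250·109 = 8471
m = 8471 > 0,  v_rel·d = 189 > 0  ⇒  inside

inside=yes margin=8471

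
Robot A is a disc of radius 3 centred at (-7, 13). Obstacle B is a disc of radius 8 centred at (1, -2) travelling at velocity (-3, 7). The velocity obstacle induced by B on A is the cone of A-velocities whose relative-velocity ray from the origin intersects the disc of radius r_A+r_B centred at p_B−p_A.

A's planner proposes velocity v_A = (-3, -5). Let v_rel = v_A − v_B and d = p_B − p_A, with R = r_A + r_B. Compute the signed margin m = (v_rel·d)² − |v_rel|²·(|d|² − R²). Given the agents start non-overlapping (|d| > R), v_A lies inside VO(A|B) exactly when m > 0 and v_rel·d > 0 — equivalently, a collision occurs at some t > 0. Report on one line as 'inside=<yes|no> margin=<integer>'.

d = (8, -15),  |d|² = 289;  R = 3+8 = 11,  c = 289−11² = 168
v_rel = (0, -12),  |v_rel|² = 144;  v_rel·d = (0)·(8) + (-12)·(-15) = 180
144·t² − 360·t + 168 = 0  ⇒  m = 180² − 144·168 = 8208
m = 8208 > 0,  v_rel·d = 180 > 0  ⇒  inside

inside=yes margin=8208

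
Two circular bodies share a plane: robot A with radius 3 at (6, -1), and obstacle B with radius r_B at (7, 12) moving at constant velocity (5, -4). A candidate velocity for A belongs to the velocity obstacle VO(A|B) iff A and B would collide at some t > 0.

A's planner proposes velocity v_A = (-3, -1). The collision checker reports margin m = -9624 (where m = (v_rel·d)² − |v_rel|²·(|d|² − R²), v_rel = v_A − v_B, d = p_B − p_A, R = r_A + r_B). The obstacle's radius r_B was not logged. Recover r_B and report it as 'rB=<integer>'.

m = -9624
d = (1, 13);  v_rel = (-8, 3),  |v_rel|² = 73
v_rel×d = (-8)·(13) − (3)·(1) = -107
since m = R²·73 − (-107)²:  R² = (11449 + -9624) / 73 = 25
R = √25 = 5  ⇒  r_B = 5 − 3 = 2

rB=2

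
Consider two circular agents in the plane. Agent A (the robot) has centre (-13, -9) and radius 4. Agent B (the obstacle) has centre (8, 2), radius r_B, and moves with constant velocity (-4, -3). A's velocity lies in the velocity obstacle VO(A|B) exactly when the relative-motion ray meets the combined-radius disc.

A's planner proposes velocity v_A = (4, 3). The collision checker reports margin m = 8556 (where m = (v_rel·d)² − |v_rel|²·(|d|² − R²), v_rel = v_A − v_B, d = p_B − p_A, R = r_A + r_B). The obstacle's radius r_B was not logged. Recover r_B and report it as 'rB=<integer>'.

m = 8556
d = (21, 11);  v_rel = (8, 6),  |v_rel|² = 100
v_rel×d = (8)·(11) − (6)·(21) = -38
since m = R²·100 − (-38)²:  R² = (1444 + 8556) / 100 = 100
R = √100 = 10  ⇒  r_B = 10 − 4 = 6

rB=6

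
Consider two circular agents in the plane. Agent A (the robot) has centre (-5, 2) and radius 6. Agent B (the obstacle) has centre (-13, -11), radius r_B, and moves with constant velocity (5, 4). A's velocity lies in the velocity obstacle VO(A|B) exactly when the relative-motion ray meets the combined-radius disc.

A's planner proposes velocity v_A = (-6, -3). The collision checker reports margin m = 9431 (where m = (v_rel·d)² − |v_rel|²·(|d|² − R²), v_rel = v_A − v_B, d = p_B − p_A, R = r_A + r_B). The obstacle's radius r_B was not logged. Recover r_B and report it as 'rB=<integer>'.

m = 9431
d = (-8, -13);  v_rel = (-11, -7),  |v_rel|² = 170
v_rel×d = (-11)·(-13) − (-7)·(-8) = 87
since m = R²·170 − 87²:  R² = (7569 + 9431) / 170 = 100
R = √100 = 10  ⇒  r_B = 10 − 6 = 4

rB=4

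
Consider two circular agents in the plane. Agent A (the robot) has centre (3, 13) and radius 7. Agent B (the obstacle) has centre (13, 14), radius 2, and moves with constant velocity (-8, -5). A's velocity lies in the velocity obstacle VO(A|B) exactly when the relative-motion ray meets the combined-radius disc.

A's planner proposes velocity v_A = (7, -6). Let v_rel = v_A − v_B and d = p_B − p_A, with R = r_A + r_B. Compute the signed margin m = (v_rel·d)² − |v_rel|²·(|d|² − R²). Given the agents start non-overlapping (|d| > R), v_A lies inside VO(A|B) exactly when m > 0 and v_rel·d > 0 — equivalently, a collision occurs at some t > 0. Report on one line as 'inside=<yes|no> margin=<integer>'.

d = (10, 1),  |d|² = 101;  R = 7+2 = 9,  c = 101−9² = 20
v_rel = (15, -1),  |v_rel|² = 226;  v_rel·d = (15)·(10) + (-1)·(1) = 149
226·t² − 298·t + 20 = 0  ⇒  m = 149² − 226·20 = 17681
m = 17681 > 0,  v_rel·d = 149 > 0  ⇒  inside

inside=yes margin=17681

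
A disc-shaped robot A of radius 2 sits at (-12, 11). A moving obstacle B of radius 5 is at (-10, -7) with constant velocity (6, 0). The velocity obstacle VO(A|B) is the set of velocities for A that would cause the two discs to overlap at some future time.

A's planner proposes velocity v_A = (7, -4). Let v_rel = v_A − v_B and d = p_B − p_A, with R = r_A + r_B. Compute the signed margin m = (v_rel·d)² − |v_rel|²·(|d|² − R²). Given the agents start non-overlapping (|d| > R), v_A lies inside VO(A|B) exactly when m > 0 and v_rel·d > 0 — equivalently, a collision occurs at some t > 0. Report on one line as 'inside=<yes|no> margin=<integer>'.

d = (2, -18),  |d|² = 328;  R = 2+5 = 7,  c = 328−7² = 279
v_rel = (1, -4),  |v_rel|² = 17;  v_rel·d = (1)·(2) + (-4)·(-18) = 74
17·t² − 148·t + 279 = 0  ⇒  m = 74² − 17·279 = 733
m = 733 > 0,  v_rel·d = 74 > 0  ⇒  inside

inside=yes margin=733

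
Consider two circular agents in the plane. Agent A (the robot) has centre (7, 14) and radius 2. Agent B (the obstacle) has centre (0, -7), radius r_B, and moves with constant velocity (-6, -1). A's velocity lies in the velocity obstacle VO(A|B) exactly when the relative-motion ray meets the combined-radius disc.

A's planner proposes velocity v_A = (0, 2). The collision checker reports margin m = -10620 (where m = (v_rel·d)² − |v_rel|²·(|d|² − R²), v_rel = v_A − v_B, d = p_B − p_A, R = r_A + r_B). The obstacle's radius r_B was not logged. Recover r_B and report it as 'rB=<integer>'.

m = -10620
d = (-7, -21);  v_rel = (6, 3),  |v_rel|² = 45
v_rel×d = (6)·(-21) − (3)·(-7) = -105
since m = R²·45 − (-105)²:  R² = (11025 + -10620) / 45 = 9
R = √9 = 3  ⇒  r_B = 3 − 2 = 1

rB=1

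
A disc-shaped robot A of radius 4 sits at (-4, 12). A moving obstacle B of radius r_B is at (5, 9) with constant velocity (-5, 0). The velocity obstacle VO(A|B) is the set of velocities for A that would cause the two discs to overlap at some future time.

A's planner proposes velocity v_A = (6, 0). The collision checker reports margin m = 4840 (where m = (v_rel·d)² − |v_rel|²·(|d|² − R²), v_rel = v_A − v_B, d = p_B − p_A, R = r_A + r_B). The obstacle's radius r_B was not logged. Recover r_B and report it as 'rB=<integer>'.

m = 4840
d = (9, -3);  v_rel = (11, 0),  |v_rel|² = 121
v_rel×d = (11)·(-3) − (0)·(9) = -33
since m = R²·121 − (-33)²:  R² = (1089 + 4840) / 121 = 49
R = √49 = 7  ⇒  r_B = 7 − 4 = 3

rB=3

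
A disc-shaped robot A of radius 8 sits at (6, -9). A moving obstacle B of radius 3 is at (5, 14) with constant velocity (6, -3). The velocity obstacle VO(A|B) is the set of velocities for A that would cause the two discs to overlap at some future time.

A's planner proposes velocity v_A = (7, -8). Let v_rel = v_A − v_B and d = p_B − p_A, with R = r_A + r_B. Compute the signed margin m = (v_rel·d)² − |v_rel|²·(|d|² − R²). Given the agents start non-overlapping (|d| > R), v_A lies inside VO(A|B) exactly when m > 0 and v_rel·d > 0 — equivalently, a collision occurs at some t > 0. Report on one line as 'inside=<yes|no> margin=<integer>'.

d = (-1, 23),  |d|² = 530;  R = 8+3 = 11,  c = 530−11² = 409
v_rel = (1, -5),  |v_rel|² = 26;  v_rel·d = (1)·(-1) + (-5)·(23) = -116
26·t² + 232·t + 409 = 0  ⇒  m = (-116)² − 26·409 = 2822
m = 2822 > 0,  v_rel·d = -116 < 0  ⇒  outside

inside=no margin=2822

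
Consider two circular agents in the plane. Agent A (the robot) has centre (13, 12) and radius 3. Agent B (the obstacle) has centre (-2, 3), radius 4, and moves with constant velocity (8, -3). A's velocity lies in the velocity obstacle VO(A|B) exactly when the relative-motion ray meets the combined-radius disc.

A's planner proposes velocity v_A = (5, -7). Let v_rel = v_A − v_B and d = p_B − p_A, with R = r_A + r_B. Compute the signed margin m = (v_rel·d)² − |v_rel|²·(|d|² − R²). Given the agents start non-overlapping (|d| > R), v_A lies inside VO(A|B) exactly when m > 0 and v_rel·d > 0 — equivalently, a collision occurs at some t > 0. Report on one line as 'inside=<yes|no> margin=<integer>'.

d = (-15, -9),  |d|² = 306;  R = 3+4 = 7,  c = 306−7² = 257
v_rel = (-3, -4),  |v_rel|² = 25;  v_rel·d = (-3)·(-15) + (-4)·(-9) = 81
25·t² − 162·t + 257 = 0  ⇒  m = 81² − 25·257 = 136
m = 136 > 0,  v_rel·d = 81 > 0  ⇒  inside

inside=yes margin=136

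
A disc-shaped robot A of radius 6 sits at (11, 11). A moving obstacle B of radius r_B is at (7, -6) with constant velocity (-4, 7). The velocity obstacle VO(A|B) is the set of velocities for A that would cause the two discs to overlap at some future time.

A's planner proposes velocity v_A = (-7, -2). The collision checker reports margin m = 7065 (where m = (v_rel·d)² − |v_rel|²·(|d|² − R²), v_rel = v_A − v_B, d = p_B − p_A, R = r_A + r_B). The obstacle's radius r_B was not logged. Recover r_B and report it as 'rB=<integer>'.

m = 7065
d = (-4, -17);  v_rel = (-3, -9),  |v_rel|² = 90
v_rel×d = (-3)·(-17) − (-9)·(-4) = 15
since m = R²·90 − 15²:  R² = (225 + 7065) / 90 = 81
R = √81 = 9  ⇒  r_B = 9 − 6 = 3

rB=3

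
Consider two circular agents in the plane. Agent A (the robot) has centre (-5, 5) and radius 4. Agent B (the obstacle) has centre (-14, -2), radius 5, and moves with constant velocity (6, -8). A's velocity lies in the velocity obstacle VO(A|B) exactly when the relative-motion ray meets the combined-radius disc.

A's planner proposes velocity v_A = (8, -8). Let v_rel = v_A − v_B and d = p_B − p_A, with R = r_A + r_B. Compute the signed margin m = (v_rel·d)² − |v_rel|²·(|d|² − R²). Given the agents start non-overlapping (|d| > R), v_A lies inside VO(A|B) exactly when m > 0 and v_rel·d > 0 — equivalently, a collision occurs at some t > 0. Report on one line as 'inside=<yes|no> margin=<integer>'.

d = (-9, -7),  |d|² = 130;  R = 4+5 = 9,  c = 130−9² = 49
v_rel = (2, 0),  |v_rel|² = 4;  v_rel·d = (2)·(-9) + (0)·(-7) = -18
4·t² + 36·t + 49 = 0  ⇒  m = (-18)² − 4·49 = 128
m = 128 > 0,  v_rel·d = -18 < 0  ⇒  outside

inside=no margin=128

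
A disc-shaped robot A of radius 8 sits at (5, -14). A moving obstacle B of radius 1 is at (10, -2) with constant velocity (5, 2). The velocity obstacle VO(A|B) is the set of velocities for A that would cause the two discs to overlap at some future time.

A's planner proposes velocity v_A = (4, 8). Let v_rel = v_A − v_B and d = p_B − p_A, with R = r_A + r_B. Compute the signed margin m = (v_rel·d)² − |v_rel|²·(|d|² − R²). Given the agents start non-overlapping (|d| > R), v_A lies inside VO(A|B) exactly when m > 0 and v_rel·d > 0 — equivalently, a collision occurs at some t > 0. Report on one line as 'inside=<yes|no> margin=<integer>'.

d = (5, 12),  |d|² = 169;  R = 8+1 = 9,  c = 169−9² = 88
v_rel = (-1, 6),  |v_rel|² = 37;  v_rel·d = (-1)·(5) + (6)·(12) = 67
37·t² − 134·t + 88 = 0  ⇒  m = 67² − 37·88 = 1233
m = 1233 > 0,  v_rel·d = 67 > 0  ⇒  inside

inside=yes margin=1233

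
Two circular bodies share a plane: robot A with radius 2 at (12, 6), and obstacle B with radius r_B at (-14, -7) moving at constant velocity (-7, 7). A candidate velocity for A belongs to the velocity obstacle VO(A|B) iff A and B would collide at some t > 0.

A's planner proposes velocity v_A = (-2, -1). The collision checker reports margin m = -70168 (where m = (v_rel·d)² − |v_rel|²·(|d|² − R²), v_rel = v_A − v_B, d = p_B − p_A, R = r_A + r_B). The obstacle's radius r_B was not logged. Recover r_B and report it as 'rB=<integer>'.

m = -70168
d = (-26, -13);  v_rel = (5, -8),  |v_rel|² = 89
v_rel×d = (5)·(-13) − (-8)·(-26) = -273
since m = R²·89 − (-273)²:  R² = (74529 + -70168) / 89 = 49
R = √49 = 7  ⇒  r_B = 7 − 2 = 5

rB=5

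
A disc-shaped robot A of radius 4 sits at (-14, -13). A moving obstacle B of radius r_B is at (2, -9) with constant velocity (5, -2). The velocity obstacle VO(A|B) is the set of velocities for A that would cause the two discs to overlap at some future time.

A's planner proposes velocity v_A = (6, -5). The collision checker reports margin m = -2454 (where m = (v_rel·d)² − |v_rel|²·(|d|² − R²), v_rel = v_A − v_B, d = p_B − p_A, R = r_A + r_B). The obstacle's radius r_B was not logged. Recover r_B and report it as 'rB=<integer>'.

m = -2454
d = (16, 4);  v_rel = (1, -3),  |v_rel|² = 10
v_rel×d = (1)·(4) − (-3)·(16) = 52
since m = R²·10 − 52²:  R² = (2704 + -2454) / 10 = 25
R = √25 = 5  ⇒  r_B = 5 − 4 = 1

rB=1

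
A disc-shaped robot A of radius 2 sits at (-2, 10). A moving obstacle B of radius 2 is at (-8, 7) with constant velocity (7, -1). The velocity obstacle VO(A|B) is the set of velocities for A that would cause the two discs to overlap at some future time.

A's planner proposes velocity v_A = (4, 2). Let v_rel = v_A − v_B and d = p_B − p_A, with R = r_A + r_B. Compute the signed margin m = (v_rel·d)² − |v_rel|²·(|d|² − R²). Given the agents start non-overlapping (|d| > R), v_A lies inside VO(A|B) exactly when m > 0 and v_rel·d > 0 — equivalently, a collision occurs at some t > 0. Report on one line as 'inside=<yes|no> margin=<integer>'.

d = (-6, -3),  |d|² = 45;  R = 2+2 = 4,  c = 45−4² = 29
v_rel = (-3, 3),  |v_rel|² = 18;  v_rel·d = (-3)·(-6) + (3)·(-3) = 9
18·t² − 18·t + 29 = 0  ⇒  m = 9² − 18·29 = -441
m = -441 < 0,  v_rel·d = 9 > 0  ⇒  outside

inside=no margin=-441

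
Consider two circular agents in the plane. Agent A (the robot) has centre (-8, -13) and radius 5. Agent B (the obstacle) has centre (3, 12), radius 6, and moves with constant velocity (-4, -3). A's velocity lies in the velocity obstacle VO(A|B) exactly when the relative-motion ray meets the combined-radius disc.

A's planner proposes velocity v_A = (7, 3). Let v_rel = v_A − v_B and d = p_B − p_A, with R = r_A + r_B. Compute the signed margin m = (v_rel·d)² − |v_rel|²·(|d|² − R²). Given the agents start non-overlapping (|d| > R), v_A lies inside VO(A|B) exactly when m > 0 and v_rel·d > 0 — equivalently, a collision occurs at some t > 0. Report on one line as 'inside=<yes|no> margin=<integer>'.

d = (11, 25),  |d|² = 746;  R = 5+6 = 11,  c = 746−11² = 625
v_rel = (11, 6),  |v_rel|² = 157;  v_rel·d = (11)·(11) + (6)·(25) = 271
157·t² − 542·t + 625 = 0  ⇒  m = 271² − 157·625 = -24684
m = -24684 < 0,  v_rel·d = 271 > 0  ⇒  outside

inside=no margin=-24684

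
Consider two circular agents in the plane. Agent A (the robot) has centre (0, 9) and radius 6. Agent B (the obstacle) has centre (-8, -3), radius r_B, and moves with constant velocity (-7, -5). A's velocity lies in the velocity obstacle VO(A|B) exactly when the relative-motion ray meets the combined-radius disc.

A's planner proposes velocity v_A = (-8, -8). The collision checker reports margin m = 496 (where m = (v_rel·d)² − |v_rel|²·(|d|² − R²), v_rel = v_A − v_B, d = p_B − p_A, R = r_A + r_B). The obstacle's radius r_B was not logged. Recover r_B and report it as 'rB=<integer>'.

m = 496
d = (-8, -12);  v_rel = (-1, -3),  |v_rel|² = 10
v_rel×d = (-1)·(-12) − (-3)·(-8) = -12
since m = R²·10 − (-12)²:  R² = (144 + 496) / 10 = 64
R = √64 = 8  ⇒  r_B = 8 − 6 = 2

rB=2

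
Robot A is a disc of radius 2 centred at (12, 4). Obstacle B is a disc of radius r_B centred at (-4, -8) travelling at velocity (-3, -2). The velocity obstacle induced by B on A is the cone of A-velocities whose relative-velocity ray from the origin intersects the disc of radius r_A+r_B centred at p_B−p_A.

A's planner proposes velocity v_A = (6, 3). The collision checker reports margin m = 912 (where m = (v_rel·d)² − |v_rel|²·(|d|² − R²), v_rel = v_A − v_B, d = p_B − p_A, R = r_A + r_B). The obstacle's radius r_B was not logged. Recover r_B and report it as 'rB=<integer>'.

m = 912
d = (-16, -12);  v_rel = (9, 5),  |v_rel|² = 106
v_rel×d = (9)·(-12) − (5)·(-16) = -28
since m = R²·106 − (-28)²:  R² = (784 + 912) / 106 = 16
R = √16 = 4  ⇒  r_B = 4 − 2 = 2

rB=2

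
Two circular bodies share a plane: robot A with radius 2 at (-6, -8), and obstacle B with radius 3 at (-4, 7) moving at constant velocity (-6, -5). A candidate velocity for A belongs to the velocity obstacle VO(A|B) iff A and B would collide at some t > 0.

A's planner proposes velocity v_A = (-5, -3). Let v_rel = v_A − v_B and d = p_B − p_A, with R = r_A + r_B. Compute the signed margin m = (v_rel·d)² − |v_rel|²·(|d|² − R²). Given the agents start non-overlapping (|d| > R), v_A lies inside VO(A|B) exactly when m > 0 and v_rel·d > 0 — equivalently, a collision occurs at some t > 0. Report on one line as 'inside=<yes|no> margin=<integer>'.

d = (2, 15),  |d|² = 229;  R = 2+3 = 5,  c = 229−5² = 204
v_rel = (1, 2),  |v_rel|² = 5;  v_rel·d = (1)·(2) + (2)·(15) = 32
5·t² − 64·t + 204 = 0  ⇒  m = 32² − 5·204 = 4
m = 4 > 0,  v_rel·d = 32 > 0  ⇒  inside

inside=yes margin=4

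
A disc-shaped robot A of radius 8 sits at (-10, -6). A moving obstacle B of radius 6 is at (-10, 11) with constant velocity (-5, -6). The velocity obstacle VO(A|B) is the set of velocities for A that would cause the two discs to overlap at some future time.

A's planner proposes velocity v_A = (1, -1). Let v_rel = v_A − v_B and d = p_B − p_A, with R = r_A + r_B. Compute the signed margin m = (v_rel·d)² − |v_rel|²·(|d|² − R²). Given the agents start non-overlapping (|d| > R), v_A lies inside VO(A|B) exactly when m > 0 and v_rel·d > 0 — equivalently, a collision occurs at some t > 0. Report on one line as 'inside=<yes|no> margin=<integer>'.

d = (0, 17),  |d|² = 289;  R = 8+6 = 14,  c = 289−14² = 93
v_rel = (6, 5),  |v_rel|² = 61;  v_rel·d = (6)·(0) + (5)·(17) = 85
61·t² − 170·t + 93 = 0  ⇒  m = 85² − 61·93 = 1552
m = 1552 > 0,  v_rel·d = 85 > 0  ⇒  inside

inside=yes margin=1552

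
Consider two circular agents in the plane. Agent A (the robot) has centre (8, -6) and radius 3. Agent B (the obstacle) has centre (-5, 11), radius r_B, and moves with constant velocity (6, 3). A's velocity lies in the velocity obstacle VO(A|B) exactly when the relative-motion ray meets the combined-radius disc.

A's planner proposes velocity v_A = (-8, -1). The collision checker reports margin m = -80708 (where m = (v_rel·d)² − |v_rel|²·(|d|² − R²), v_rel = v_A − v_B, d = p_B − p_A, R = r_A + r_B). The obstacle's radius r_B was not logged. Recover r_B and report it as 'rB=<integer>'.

m = -80708
d = (-13, 17);  v_rel = (-14, -4),  |v_rel|² = 212
v_rel×d = (-14)·(17) − (-4)·(-13) = -290
since m = R²·212 − (-290)²:  R² = (84100 + -80708) / 212 = 16
R = √16 = 4  ⇒  r_B = 4 − 3 = 1

rB=1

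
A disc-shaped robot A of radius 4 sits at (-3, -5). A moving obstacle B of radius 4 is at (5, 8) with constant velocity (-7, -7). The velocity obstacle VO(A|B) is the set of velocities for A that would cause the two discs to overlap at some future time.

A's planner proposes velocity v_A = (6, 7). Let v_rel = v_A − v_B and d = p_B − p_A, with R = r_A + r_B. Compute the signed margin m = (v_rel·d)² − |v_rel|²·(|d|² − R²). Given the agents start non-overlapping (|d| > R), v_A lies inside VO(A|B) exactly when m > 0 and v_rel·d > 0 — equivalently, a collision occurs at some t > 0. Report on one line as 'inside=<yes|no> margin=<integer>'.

d = (8, 13),  |d|² = 233;  R = 4+4 = 8,  c = 233−8² = 169
v_rel = (13, 14),  |v_rel|² = 365;  v_rel·d = (13)·(8) + (14)·(13) = 286
365·t² − 572·t + 169 = 0  ⇒  m = 286² − 365·169 = 20111
m = 20111 > 0,  v_rel·d = 286 > 0  ⇒  inside

inside=yes margin=20111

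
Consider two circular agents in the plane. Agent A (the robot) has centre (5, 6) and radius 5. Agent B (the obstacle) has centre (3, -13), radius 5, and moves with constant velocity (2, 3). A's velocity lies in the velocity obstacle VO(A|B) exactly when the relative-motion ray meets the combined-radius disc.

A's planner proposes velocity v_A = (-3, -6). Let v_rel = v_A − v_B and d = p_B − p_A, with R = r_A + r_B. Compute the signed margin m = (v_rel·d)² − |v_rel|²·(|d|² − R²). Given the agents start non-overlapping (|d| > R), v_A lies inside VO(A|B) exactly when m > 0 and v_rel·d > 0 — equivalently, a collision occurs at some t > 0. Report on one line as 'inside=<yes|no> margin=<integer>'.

d = (-2, -19),  |d|² = 365;  R = 5+5 = 10,  c = 365−10² = 265
v_rel = (-5, -9),  |v_rel|² = 106;  v_rel·d = (-5)·(-2) + (-9)·(-19) = 181
106·t² − 362·t + 265 = 0  ⇒  m = 181² − 106·265 = 4671
m = 4671 > 0,  v_rel·d = 181 > 0  ⇒  inside

inside=yes margin=4671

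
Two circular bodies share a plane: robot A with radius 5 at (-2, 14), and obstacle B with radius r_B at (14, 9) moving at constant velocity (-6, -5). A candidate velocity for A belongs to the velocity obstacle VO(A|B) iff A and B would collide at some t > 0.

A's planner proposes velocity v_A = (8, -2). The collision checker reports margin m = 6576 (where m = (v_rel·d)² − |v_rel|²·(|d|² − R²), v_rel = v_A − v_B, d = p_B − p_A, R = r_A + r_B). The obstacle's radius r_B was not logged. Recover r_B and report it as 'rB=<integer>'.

m = 6576
d = (16, -5);  v_rel = (14, 3),  |v_rel|² = 205
v_rel×d = (14)·(-5) − (3)·(16) = -118
since m = R²·205 − (-118)²:  R² = (13924 + 6576) / 205 = 100
R = √100 = 10  ⇒  r_B = 10 − 5 = 5

rB=5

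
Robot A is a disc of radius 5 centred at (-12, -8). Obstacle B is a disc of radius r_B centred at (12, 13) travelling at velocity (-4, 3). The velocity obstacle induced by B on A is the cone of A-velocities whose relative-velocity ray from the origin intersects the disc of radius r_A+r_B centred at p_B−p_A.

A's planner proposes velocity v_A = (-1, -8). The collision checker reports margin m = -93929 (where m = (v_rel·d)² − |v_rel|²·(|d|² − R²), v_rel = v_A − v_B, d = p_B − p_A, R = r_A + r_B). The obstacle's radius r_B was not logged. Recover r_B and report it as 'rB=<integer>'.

m = -93929
d = (24, 21);  v_rel = (3, -11),  |v_rel|² = 130
v_rel×d = (3)·(21) − (-11)·(24) = 327
since m = R²·130 − 327²:  R² = (106929 + -93929) / 130 = 100
R = √100 = 10  ⇒  r_B = 10 − 5 = 5

rB=5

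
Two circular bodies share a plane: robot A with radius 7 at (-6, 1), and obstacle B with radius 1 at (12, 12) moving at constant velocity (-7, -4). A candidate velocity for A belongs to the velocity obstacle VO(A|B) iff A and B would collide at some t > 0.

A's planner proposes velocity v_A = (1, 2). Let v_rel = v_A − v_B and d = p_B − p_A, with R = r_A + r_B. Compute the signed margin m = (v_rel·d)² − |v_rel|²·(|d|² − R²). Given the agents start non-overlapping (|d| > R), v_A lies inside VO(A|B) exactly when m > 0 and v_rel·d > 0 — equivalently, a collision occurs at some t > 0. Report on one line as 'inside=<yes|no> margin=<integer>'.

d = (18, 11),  |d|² = 445;  R = 7+1 = 8,  c = 445−8² = 381
v_rel = (8, 6),  |v_rel|² = 100;  v_rel·d = (8)·(18) + (6)·(11) = 210
100·t² − 420·t + 381 = 0  ⇒  m = 210² − 100·381 = 6000
m = 6000 > 0,  v_rel·d = 210 > 0  ⇒  inside

inside=yes margin=6000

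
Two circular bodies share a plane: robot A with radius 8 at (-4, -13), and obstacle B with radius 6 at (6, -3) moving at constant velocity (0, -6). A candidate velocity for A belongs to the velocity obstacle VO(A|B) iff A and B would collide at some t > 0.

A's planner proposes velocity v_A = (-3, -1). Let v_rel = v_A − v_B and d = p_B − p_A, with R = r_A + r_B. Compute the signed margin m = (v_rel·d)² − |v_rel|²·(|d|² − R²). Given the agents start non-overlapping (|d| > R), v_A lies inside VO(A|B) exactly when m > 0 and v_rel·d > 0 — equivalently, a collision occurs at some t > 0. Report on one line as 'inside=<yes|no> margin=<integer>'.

d = (10, 10),  |d|² = 200;  R = 8+6 = 14,  c = 200−14² = 4
v_rel = (-3, 5),  |v_rel|² = 34;  v_rel·d = (-3)·(10) + (5)·(10) = 20
34·t² − 40·t + 4 = 0  ⇒  m = 20² − 34·4 = 264
m = 264 > 0,  v_rel·d = 20 > 0  ⇒  inside

inside=yes margin=264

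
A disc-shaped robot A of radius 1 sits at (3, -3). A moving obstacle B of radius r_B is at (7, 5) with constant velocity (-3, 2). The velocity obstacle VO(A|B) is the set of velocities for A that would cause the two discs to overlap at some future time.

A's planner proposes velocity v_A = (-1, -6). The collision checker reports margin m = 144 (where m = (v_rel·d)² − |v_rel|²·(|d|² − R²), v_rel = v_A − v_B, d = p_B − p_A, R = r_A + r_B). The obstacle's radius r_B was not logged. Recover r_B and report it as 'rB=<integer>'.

m = 144
d = (4, 8);  v_rel = (2, -8),  |v_rel|² = 68
v_rel×d = (2)·(8) − (-8)·(4) = 48
since m = R²·68 − 48²:  R² = (2304 + 144) / 68 = 36
R = √36 = 6  ⇒  r_B = 6 − 1 = 5

rB=5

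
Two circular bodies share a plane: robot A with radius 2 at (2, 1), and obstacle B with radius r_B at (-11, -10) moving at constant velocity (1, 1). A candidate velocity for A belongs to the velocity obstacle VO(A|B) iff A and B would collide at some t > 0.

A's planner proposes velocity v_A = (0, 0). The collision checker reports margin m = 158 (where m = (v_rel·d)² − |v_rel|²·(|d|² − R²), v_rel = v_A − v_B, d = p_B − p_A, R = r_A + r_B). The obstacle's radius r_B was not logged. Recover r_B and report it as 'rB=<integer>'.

m = 158
d = (-13, -11);  v_rel = (-1, -1),  |v_rel|² = 2
v_rel×d = (-1)·(-11) − (-1)·(-13) = -2
since m = R²·2 − (-2)²:  R² = (4 + 158) / 2 = 81
R = √81 = 9  ⇒  r_B = 9 − 2 = 7

rB=7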